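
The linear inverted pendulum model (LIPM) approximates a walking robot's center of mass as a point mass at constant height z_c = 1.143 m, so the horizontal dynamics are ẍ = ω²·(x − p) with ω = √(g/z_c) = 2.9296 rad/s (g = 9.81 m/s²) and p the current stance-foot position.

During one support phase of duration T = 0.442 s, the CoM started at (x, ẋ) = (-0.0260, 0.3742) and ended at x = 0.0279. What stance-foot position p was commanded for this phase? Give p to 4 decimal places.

ωT = 2.9296·0.442 = 1.294883; cosh(ωT) = 1.962250, sinh(ωT) = 1.688320
x(T) = p + (x₀−p)·cosh(ωT) + (ẋ₀/ω)·sinh(ωT) ⇒ p·(1 − cosh) = x(T) − x₀·cosh − (ẋ₀/ω)·sinh
numerator   = 0.0279 − (-0.0260)·1.962250 − (0.3742/2.9296)·1.688320 = -0.136732
denominator = 1 − 1.962250 = -0.962250
p = -0.136732 / -0.962250 = 0.1421

p = 0.1421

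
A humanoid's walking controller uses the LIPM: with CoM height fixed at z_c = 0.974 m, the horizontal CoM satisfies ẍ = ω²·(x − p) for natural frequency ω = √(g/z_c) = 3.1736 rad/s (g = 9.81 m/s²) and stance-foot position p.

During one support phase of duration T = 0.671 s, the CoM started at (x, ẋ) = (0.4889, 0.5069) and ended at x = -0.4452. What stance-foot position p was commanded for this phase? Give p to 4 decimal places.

p = 0.9779

ωT = 3.1736·0.671 = 2.129486; cosh(ωT) = 4.264719, sinh(ωT) = 4.145820
x(T) = p + (x₀−p)·cosh(ωT) + (ẋ₀/ω)·sinh(ωT) ⇒ p·(1 − cosh) = x(T) − x₀·cosh − (ẋ₀/ω)·sinh
numerator   = -0.4452 − (0.4889)·4.264719 − (0.5069/3.1736)·4.145820 = -3.192408
denominator = 1 − 4.264719 = -3.264719
p = -3.192408 / -3.264719 = 0.9779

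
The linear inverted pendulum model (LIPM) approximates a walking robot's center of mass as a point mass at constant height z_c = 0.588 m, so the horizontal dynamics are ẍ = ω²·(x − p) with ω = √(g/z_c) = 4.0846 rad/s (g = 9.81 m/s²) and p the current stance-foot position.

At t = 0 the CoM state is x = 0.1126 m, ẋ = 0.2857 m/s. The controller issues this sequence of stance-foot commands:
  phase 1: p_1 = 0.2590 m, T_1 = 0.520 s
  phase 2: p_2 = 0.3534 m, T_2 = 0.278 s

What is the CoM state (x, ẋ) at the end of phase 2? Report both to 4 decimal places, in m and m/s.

phase 1: p=0.2590, T=0.520, ωT=2.123992, cosh=4.242008, sinh=4.122454; start (x,ẋ)=(0.112600, 0.285700) → end (x,ẋ)=(-0.073682, -1.253226)
phase 2: p=0.3534, T=0.278, ωT=1.135519, cosh=1.717022, sinh=1.395766; start (x,ẋ)=(-0.073682, -1.253226) → end (x,ẋ)=(-0.808155, -4.586675)

x = -0.8082, ẋ = -4.5867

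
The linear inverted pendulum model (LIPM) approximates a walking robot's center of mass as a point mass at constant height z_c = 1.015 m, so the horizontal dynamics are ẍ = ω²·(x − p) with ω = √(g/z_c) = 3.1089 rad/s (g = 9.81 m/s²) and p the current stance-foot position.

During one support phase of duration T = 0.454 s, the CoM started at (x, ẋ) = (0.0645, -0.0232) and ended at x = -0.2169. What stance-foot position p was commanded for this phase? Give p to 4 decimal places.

ωT = 3.1089·0.454 = 1.411441; cosh(ωT) = 2.172826, sinh(ωT) = 1.929034
x(T) = p + (x₀−p)·cosh(ωT) + (ẋ₀/ω)·sinh(ωT) ⇒ p·(1 − cosh) = x(T) − x₀·cosh − (ẋ₀/ω)·sinh
numerator   = -0.2169 − (0.0645)·2.172826 − (-0.0232/3.1089)·1.929034 = -0.342652
denominator = 1 − 2.172826 = -1.172826
p = -0.342652 / -1.172826 = 0.2922

p = 0.2922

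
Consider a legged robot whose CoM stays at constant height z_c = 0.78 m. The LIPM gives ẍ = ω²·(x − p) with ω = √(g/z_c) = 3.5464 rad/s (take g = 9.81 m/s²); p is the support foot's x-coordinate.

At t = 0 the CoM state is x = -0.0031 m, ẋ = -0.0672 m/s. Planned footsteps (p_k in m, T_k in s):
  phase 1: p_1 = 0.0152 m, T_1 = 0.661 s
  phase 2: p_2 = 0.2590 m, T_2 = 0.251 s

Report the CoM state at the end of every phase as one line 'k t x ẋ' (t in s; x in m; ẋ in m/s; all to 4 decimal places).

phase 1: p=0.0152, T=0.661, ωT=2.344170, cosh=5.260274, sinh=5.164347; start (x,ẋ)=(-0.003100, -0.067200) → end (x,ẋ)=(-0.178921, -0.688652)
phase 2: p=0.2590, T=0.251, ωT=0.890146, cosh=1.423041, sinh=1.012445; start (x,ẋ)=(-0.178921, -0.688652) → end (x,ẋ)=(-0.560780, -2.552352)

1 0.6610 -0.1789 -0.6887
2 0.9120 -0.5608 -2.5524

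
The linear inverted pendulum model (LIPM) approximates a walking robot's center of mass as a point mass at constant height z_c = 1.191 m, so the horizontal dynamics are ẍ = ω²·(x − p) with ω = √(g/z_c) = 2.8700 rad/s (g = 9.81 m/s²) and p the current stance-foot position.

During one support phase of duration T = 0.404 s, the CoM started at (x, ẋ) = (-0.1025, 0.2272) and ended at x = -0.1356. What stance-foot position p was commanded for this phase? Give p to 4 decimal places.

ωT = 2.8700·0.404 = 1.159480; cosh(ωT) = 1.750962, sinh(ωT) = 1.437313
x(T) = p + (x₀−p)·cosh(ωT) + (ẋ₀/ω)·sinh(ωT) ⇒ p·(1 − cosh) = x(T) − x₀·cosh − (ẋ₀/ω)·sinh
numerator   = -0.1356 − (-0.1025)·1.750962 − (0.2272/2.8700)·1.437313 = -0.069909
denominator = 1 − 1.750962 = -0.750962
p = -0.069909 / -0.750962 = 0.0931

p = 0.0931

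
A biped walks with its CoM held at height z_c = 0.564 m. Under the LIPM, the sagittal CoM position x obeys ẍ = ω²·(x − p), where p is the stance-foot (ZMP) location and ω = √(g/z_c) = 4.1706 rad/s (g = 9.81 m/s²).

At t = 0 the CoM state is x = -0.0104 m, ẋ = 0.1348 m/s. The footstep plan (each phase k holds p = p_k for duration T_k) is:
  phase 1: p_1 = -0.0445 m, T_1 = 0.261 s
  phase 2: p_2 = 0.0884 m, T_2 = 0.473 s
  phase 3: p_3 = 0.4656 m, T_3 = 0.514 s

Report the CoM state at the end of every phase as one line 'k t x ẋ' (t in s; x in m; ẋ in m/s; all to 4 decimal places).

1 0.2610 0.0544 0.4101
2 0.7340 0.3106 1.0034
3 1.2480 0.8075 1.6192

phase 1: p=-0.0445, T=0.261, ωT=1.088527, cosh=1.653304, sinh=1.316591; start (x,ẋ)=(-0.010400, 0.134800) → end (x,ẋ)=(0.054432, 0.410108)
phase 2: p=0.0884, T=0.473, ωT=1.972694, cosh=3.664550, sinh=3.525469; start (x,ẋ)=(0.054432, 0.410108) → end (x,ẋ)=(0.310592, 1.003415)
phase 3: p=0.4656, T=0.514, ωT=2.143688, cosh=4.324033, sinh=4.206812; start (x,ẋ)=(0.310592, 1.003415) → end (x,ẋ)=(0.807467, 1.619195)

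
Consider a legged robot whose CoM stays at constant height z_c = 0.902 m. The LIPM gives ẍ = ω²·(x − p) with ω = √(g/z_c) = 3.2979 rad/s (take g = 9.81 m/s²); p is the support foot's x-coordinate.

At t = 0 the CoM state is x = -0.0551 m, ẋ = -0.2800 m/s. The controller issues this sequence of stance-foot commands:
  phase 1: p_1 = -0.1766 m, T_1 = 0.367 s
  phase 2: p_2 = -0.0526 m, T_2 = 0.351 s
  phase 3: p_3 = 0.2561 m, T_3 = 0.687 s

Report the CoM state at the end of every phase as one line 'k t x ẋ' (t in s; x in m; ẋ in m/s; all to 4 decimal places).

phase 1: p=-0.1766, T=0.367, ωT=1.210329, cosh=1.826344, sinh=1.528245; start (x,ẋ)=(-0.055100, -0.280000) → end (x,ẋ)=(-0.084451, 0.100984)
phase 2: p=-0.0526, T=0.351, ωT=1.157563, cosh=1.748210, sinh=1.433959; start (x,ẋ)=(-0.084451, 0.100984) → end (x,ẋ)=(-0.064374, 0.025915)
phase 3: p=0.2561, T=0.687, ωT=2.265657, cosh=4.870610, sinh=4.766848; start (x,ẋ)=(-0.064374, 0.025915) → end (x,ẋ)=(-1.267344, -4.911811)

1 0.3670 -0.0845 0.1010
2 0.7180 -0.0644 0.0259
3 1.4050 -1.2673 -4.9118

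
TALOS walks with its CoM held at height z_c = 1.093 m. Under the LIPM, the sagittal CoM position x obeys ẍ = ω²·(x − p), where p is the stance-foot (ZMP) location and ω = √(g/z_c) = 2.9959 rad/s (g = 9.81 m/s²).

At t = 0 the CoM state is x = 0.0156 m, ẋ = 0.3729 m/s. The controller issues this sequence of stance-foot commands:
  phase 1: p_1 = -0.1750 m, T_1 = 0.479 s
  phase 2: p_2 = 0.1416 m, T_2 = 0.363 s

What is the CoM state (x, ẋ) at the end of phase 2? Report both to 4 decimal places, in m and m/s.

x = 1.5842, ẋ = 4.6256

phase 1: p=-0.1750, T=0.479, ωT=1.435036, cosh=2.218952, sinh=1.980845; start (x,ẋ)=(0.015600, 0.372900) → end (x,ẋ)=(0.494488, 1.958546)
phase 2: p=0.1416, T=0.363, ωT=1.087512, cosh=1.651968, sinh=1.314914; start (x,ẋ)=(0.494488, 1.958546) → end (x,ẋ)=(1.584175, 4.625607)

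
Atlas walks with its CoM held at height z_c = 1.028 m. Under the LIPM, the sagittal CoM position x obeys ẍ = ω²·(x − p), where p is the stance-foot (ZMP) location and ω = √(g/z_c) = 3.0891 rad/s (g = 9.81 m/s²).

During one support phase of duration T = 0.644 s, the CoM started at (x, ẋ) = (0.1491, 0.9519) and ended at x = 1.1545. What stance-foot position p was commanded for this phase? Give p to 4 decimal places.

p = 0.1858

ωT = 3.0891·0.644 = 1.989380; cosh(ωT) = 3.723891, sinh(ωT) = 3.587111
x(T) = p + (x₀−p)·cosh(ωT) + (ẋ₀/ω)·sinh(ωT) ⇒ p·(1 − cosh) = x(T) − x₀·cosh − (ẋ₀/ω)·sinh
numerator   = 1.1545 − (0.1491)·3.723891 − (0.9519/3.0891)·3.587111 = -0.506093
denominator = 1 − 3.723891 = -2.723891
p = -0.506093 / -2.723891 = 0.1858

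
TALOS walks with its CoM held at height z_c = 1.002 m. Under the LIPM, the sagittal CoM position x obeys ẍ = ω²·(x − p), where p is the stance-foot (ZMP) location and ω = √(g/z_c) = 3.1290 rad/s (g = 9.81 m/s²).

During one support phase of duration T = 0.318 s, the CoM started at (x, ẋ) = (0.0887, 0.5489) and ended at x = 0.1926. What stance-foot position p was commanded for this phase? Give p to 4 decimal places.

ωT = 3.1290·0.318 = 0.995022; cosh(ωT) = 1.537250, sinh(ωT) = 1.167534
x(T) = p + (x₀−p)·cosh(ωT) + (ẋ₀/ω)·sinh(ωT) ⇒ p·(1 − cosh) = x(T) − x₀·cosh − (ẋ₀/ω)·sinh
numerator   = 0.1926 − (0.0887)·1.537250 − (0.5489/3.1290)·1.167534 = -0.148567
denominator = 1 − 1.537250 = -0.537250
p = -0.148567 / -0.537250 = 0.2765

p = 0.2765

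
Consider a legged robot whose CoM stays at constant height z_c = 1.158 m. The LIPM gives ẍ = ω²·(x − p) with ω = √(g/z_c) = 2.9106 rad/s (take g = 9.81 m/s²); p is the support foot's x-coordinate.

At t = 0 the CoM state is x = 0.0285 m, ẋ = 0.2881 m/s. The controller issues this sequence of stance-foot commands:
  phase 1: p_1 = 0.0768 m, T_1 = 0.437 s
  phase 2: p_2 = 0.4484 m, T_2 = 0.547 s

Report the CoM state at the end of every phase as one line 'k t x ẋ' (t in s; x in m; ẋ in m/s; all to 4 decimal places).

1 0.4370 0.1466 0.3232
2 0.9840 -0.0624 -1.2420

phase 1: p=0.0768, T=0.437, ωT=1.271932, cosh=1.924015, sinh=1.643725; start (x,ẋ)=(0.028500, 0.288100) → end (x,ẋ)=(0.146571, 0.323230)
phase 2: p=0.4484, T=0.547, ωT=1.592098, cosh=2.558773, sinh=2.355275; start (x,ẋ)=(0.146571, 0.323230) → end (x,ẋ)=(-0.062352, -1.242044)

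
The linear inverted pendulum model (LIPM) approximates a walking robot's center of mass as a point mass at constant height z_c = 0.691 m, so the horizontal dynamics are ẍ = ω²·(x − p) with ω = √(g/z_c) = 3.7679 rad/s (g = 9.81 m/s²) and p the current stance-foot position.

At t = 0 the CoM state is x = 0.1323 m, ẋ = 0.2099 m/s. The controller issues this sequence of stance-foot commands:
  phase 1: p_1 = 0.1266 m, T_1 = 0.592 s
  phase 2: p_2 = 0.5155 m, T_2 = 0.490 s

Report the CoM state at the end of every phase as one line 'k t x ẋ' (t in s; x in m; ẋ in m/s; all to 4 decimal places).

1 0.5920 0.4096 1.0867
2 1.0820 1.0626 2.2960

phase 1: p=0.1266, T=0.592, ωT=2.230597, cosh=4.706441, sinh=4.598977; start (x,ẋ)=(0.132300, 0.209900) → end (x,ẋ)=(0.409624, 1.086654)
phase 2: p=0.5155, T=0.490, ωT=1.846271, cosh=3.246986, sinh=3.089162; start (x,ẋ)=(0.409624, 1.086654) → end (x,ẋ)=(1.062629, 2.295990)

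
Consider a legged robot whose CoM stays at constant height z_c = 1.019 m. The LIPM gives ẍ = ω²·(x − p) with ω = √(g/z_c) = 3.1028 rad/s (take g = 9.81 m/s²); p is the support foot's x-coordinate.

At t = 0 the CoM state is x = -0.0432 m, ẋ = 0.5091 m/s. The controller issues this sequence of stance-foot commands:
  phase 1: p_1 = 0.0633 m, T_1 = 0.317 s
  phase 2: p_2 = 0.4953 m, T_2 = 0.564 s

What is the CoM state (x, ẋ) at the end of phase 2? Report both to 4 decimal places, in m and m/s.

phase 1: p=0.0633, T=0.317, ωT=0.983588, cosh=1.524000, sinh=1.150033; start (x,ẋ)=(-0.043200, 0.509100) → end (x,ẋ)=(0.089689, 0.395842)
phase 2: p=0.4953, T=0.564, ωT=1.749979, cosh=2.964130, sinh=2.790353; start (x,ẋ)=(0.089689, 0.395842) → end (x,ẋ)=(-0.351004, -2.338418)

x = -0.3510, ẋ = -2.3384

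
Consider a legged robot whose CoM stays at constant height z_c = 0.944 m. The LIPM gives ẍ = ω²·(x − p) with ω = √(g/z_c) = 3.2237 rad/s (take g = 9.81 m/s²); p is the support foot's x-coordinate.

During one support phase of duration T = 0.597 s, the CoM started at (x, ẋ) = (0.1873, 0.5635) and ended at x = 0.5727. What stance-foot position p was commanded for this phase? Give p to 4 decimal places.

ωT = 3.2237·0.597 = 1.924549; cosh(ωT) = 3.498999, sinh(ωT) = 3.353058
x(T) = p + (x₀−p)·cosh(ωT) + (ẋ₀/ω)·sinh(ωT) ⇒ p·(1 − cosh) = x(T) − x₀·cosh − (ẋ₀/ω)·sinh
numerator   = 0.5727 − (0.1873)·3.498999 − (0.5635/3.2237)·3.353058 = -0.668774
denominator = 1 − 3.498999 = -2.498999
p = -0.668774 / -2.498999 = 0.2676

p = 0.2676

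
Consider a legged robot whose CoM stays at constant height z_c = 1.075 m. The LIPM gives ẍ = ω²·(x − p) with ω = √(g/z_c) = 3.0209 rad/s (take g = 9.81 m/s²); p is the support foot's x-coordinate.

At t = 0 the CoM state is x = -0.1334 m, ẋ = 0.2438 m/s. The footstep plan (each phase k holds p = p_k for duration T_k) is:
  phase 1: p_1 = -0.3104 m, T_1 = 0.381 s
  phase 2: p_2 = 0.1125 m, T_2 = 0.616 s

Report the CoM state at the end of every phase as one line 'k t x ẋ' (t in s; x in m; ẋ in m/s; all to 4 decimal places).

1 0.3810 0.1122 1.1845
2 0.9970 1.3414 3.8967

phase 1: p=-0.3104, T=0.381, ωT=1.150963, cosh=1.738784, sinh=1.422452; start (x,ẋ)=(-0.133400, 0.243800) → end (x,ẋ)=(0.112163, 1.184499)
phase 2: p=0.1125, T=0.616, ωT=1.860874, cosh=3.292446, sinh=3.136910; start (x,ẋ)=(0.112163, 1.184499) → end (x,ẋ)=(1.341377, 3.896706)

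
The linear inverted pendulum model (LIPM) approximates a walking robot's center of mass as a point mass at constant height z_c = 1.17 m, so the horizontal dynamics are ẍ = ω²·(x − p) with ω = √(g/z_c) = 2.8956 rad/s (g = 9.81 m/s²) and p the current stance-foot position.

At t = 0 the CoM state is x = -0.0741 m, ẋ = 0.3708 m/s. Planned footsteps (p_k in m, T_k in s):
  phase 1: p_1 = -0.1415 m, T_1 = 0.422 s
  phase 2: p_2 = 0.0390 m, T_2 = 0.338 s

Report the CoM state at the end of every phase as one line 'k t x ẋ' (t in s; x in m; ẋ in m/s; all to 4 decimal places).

phase 1: p=-0.1415, T=0.422, ωT=1.221943, cosh=1.844217, sinh=1.549560; start (x,ẋ)=(-0.074100, 0.370800) → end (x,ẋ)=(0.181231, 0.986253)
phase 2: p=0.0390, T=0.338, ωT=0.978713, cosh=1.518412, sinh=1.142617; start (x,ẋ)=(0.181231, 0.986253) → end (x,ẋ)=(0.644145, 1.968118)

1 0.4220 0.1812 0.9863
2 0.7600 0.6441 1.9681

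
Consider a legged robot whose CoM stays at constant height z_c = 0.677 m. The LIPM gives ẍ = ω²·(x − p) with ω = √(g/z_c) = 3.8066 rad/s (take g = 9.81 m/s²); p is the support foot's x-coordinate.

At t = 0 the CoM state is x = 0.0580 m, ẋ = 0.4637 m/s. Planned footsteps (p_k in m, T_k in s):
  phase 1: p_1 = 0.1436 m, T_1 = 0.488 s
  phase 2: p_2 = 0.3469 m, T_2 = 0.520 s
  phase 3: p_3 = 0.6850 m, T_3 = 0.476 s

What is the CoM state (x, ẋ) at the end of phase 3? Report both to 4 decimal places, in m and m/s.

x = 0.2575, ẋ = -1.3969

phase 1: p=0.1436, T=0.488, ωT=1.857621, cosh=3.282258, sinh=3.126214; start (x,ẋ)=(0.058000, 0.463700) → end (x,ẋ)=(0.243458, 0.503322)
phase 2: p=0.3469, T=0.520, ωT=1.979432, cosh=3.688389, sinh=3.550241; start (x,ẋ)=(0.243458, 0.503322) → end (x,ẋ)=(0.434790, 0.458491)
phase 3: p=0.6850, T=0.476, ωT=1.811942, cosh=3.142830, sinh=2.979493; start (x,ẋ)=(0.434790, 0.458491) → end (x,ẋ)=(0.257501, -1.396860)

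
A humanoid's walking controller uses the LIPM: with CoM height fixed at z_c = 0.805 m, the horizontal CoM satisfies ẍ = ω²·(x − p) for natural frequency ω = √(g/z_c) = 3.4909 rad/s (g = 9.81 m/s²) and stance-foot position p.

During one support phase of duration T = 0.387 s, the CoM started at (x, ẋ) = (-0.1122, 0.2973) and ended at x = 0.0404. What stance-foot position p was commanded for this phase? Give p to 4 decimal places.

ωT = 3.4909·0.387 = 1.350978; cosh(ωT) = 2.060094, sinh(ωT) = 1.801107
x(T) = p + (x₀−p)·cosh(ωT) + (ẋ₀/ω)·sinh(ωT) ⇒ p·(1 − cosh) = x(T) − x₀·cosh − (ẋ₀/ω)·sinh
numerator   = 0.0404 − (-0.1122)·2.060094 − (0.2973/3.4909)·1.801107 = 0.118153
denominator = 1 − 2.060094 = -1.060094
p = 0.118153 / -1.060094 = -0.1115

p = -0.1115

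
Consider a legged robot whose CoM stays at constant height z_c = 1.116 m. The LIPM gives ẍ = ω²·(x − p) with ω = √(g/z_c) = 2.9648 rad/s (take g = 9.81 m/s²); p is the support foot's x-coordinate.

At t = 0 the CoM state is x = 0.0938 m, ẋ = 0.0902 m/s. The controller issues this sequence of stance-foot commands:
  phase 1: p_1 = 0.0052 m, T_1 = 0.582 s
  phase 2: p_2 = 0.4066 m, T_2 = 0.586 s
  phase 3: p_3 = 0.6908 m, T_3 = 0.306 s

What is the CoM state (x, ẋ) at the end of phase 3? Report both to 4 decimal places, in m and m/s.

x = 2.1467, ẋ = 4.7388

phase 1: p=0.0052, T=0.582, ωT=1.725514, cosh=2.896743, sinh=2.718661; start (x,ẋ)=(0.093800, 0.090200) → end (x,ẋ)=(0.344563, 0.975428)
phase 2: p=0.4066, T=0.586, ωT=1.737373, cosh=2.929189, sinh=2.753206; start (x,ẋ)=(0.344563, 0.975428) → end (x,ẋ)=(1.130695, 2.350822)
phase 3: p=0.6908, T=0.306, ωT=0.907229, cosh=1.440544, sinh=1.036903; start (x,ẋ)=(1.130695, 2.350822) → end (x,ẋ)=(2.146659, 4.738792)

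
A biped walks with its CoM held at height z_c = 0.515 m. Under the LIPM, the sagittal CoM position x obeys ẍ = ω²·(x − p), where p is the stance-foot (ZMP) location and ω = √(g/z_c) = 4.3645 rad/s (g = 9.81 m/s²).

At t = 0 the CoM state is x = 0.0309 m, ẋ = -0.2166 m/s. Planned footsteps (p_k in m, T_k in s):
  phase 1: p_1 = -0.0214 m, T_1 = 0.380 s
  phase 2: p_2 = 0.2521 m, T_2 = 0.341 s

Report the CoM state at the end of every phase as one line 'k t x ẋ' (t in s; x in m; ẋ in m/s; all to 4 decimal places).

phase 1: p=-0.0214, T=0.380, ωT=1.658510, cosh=2.720951, sinh=2.530529; start (x,ẋ)=(0.030900, -0.216600) → end (x,ẋ)=(-0.004679, -0.011731)
phase 2: p=0.2521, T=0.341, ωT=1.488295, cosh=2.327646, sinh=2.101889; start (x,ẋ)=(-0.004679, -0.011731) → end (x,ẋ)=(-0.351239, -2.382913)

1 0.3800 -0.0047 -0.0117
2 0.7210 -0.3512 -2.3829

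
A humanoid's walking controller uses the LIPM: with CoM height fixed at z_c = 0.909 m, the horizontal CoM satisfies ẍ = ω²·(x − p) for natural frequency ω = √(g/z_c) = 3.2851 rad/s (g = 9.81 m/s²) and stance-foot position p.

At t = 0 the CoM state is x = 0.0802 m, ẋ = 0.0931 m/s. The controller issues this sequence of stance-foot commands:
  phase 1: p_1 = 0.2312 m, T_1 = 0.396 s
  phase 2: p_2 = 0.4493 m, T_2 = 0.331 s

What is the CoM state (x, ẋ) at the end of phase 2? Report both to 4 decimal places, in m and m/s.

phase 1: p=0.2312, T=0.396, ωT=1.300900, cosh=1.972443, sinh=1.700156; start (x,ẋ)=(0.080200, 0.093100) → end (x,ẋ)=(-0.018456, -0.659728)
phase 2: p=0.4493, T=0.331, ωT=1.087368, cosh=1.651779, sinh=1.314677; start (x,ẋ)=(-0.018456, -0.659728) → end (x,ẋ)=(-0.587349, -3.109893)

x = -0.5873, ẋ = -3.1099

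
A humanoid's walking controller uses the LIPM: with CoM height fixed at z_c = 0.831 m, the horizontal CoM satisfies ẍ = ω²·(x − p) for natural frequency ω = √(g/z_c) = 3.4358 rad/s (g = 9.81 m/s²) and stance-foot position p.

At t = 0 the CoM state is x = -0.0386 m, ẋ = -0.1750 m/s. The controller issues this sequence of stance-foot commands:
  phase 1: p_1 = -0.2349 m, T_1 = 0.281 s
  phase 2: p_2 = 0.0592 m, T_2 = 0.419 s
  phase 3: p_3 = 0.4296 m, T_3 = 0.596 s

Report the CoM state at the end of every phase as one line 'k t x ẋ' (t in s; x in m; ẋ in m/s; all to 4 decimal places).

phase 1: p=-0.2349, T=0.281, ωT=0.965460, cosh=1.503401, sinh=1.122593; start (x,ẋ)=(-0.038600, -0.175000) → end (x,ẋ)=(0.003039, 0.494035)
phase 2: p=0.0592, T=0.419, ωT=1.439600, cosh=2.228016, sinh=1.990993; start (x,ẋ)=(0.003039, 0.494035) → end (x,ẋ)=(0.220359, 0.716541)
phase 3: p=0.4296, T=0.596, ωT=2.047737, cosh=3.939684, sinh=3.810657; start (x,ẋ)=(0.220359, 0.716541) → end (x,ẋ)=(0.399974, 0.083421)

1 0.2810 0.0030 0.4940
2 0.7000 0.2204 0.7165
3 1.2960 0.4000 0.0834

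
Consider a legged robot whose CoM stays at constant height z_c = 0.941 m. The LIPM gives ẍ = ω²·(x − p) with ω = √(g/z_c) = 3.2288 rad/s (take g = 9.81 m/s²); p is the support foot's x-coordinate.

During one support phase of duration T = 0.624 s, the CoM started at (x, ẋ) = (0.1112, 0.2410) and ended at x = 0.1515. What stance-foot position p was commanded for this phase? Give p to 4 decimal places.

p = 0.1945

ωT = 3.2288·0.624 = 2.014771; cosh(ωT) = 3.816181, sinh(ωT) = 3.682830
x(T) = p + (x₀−p)·cosh(ωT) + (ẋ₀/ω)·sinh(ωT) ⇒ p·(1 − cosh) = x(T) − x₀·cosh − (ẋ₀/ω)·sinh
numerator   = 0.1515 − (0.1112)·3.816181 − (0.2410/3.2288)·3.682830 = -0.547748
denominator = 1 − 3.816181 = -2.816181
p = -0.547748 / -2.816181 = 0.1945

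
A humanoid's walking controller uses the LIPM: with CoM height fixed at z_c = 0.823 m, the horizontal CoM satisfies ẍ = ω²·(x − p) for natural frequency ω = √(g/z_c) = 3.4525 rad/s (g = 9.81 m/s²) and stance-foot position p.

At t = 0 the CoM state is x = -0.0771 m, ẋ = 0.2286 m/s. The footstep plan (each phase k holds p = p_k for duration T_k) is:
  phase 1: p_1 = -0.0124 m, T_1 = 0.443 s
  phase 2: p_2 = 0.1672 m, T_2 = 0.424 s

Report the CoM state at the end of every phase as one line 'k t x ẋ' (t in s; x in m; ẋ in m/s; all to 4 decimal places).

phase 1: p=-0.0124, T=0.443, ωT=1.529458, cosh=2.416163, sinh=2.199509; start (x,ẋ)=(-0.077100, 0.228600) → end (x,ẋ)=(-0.023090, 0.061016)
phase 2: p=0.1672, T=0.424, ωT=1.463860, cosh=2.276977, sinh=2.045636; start (x,ẋ)=(-0.023090, 0.061016) → end (x,ẋ)=(-0.229933, -1.205002)

1 0.4430 -0.0231 0.0610
2 0.8670 -0.2299 -1.2050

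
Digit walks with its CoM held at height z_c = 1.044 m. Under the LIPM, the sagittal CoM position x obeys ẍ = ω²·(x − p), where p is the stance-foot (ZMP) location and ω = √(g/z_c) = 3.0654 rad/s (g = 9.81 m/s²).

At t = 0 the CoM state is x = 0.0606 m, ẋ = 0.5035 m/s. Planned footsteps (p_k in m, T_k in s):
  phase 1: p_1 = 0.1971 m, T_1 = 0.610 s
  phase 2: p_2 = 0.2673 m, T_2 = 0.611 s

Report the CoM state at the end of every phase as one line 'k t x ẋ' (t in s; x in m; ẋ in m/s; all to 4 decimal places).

phase 1: p=0.1971, T=0.610, ωT=1.869894, cosh=3.320874, sinh=3.166734; start (x,ẋ)=(0.060600, 0.503500) → end (x,ẋ)=(0.263945, 0.347013)
phase 2: p=0.2673, T=0.611, ωT=1.872959, cosh=3.330597, sinh=3.176929; start (x,ẋ)=(0.263945, 0.347013) → end (x,ẋ)=(0.615764, 1.123088)

1 0.6100 0.2639 0.3470
2 1.2210 0.6158 1.1231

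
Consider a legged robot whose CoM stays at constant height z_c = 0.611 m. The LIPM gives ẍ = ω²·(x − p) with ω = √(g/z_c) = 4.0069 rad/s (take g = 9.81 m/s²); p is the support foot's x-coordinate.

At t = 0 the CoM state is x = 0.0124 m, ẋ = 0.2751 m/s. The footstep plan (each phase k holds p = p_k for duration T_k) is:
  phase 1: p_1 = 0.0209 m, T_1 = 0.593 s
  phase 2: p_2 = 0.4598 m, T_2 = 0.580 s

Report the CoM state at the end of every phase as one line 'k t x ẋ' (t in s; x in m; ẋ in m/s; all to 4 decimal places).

1 0.5930 0.3410 1.3115
2 1.1730 1.5033 4.3561

phase 1: p=0.0209, T=0.593, ωT=2.376092, cosh=5.427835, sinh=5.334922; start (x,ẋ)=(0.012400, 0.275100) → end (x,ẋ)=(0.341041, 1.311497)
phase 2: p=0.4598, T=0.580, ωT=2.324002, cosh=5.157180, sinh=5.059299; start (x,ẋ)=(0.341041, 1.311497) → end (x,ẋ)=(1.503295, 4.356128)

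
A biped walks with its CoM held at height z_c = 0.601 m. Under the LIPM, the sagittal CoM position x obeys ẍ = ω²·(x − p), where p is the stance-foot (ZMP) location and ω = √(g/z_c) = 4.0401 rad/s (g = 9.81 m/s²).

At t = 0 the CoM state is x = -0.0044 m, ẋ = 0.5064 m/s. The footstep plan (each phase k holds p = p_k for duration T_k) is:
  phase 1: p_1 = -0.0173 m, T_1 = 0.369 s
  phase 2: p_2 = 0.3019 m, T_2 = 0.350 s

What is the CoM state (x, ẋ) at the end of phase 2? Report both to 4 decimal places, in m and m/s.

x = 0.8660, ẋ = 2.6173

phase 1: p=-0.0173, T=0.369, ωT=1.490797, cosh=2.332913, sinh=2.107720; start (x,ẋ)=(-0.004400, 0.506400) → end (x,ẋ)=(0.276983, 1.291236)
phase 2: p=0.3019, T=0.350, ωT=1.414035, cosh=2.177838, sinh=1.934678; start (x,ẋ)=(0.276983, 1.291236) → end (x,ẋ)=(0.865968, 2.617347)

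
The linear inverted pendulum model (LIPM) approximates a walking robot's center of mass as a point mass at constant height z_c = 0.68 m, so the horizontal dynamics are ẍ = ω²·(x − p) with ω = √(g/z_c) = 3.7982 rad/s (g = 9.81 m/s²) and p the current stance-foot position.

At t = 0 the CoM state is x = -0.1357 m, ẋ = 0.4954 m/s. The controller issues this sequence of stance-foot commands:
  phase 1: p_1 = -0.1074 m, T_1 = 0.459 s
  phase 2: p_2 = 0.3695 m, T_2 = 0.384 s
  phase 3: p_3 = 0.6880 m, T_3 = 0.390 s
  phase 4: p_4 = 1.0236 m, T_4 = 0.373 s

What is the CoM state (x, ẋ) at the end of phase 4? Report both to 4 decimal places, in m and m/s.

x = 1.5603, ẋ = 2.4387

phase 1: p=-0.1074, T=0.459, ωT=1.743374, cosh=2.945763, sinh=2.770834; start (x,ẋ)=(-0.135700, 0.495400) → end (x,ẋ)=(0.170635, 1.161497)
phase 2: p=0.3695, T=0.384, ωT=1.458509, cosh=2.266063, sinh=2.033480; start (x,ẋ)=(0.170635, 1.161497) → end (x,ẋ)=(0.540702, 1.096081)
phase 3: p=0.6880, T=0.390, ωT=1.481298, cosh=2.312997, sinh=2.085655; start (x,ẋ)=(0.540702, 1.096081) → end (x,ẋ)=(0.949177, 1.368380)
phase 4: p=1.0236, T=0.373, ωT=1.416729, cosh=2.183057, sinh=1.940551; start (x,ẋ)=(0.949177, 1.368380) → end (x,ẋ)=(1.560254, 2.438711)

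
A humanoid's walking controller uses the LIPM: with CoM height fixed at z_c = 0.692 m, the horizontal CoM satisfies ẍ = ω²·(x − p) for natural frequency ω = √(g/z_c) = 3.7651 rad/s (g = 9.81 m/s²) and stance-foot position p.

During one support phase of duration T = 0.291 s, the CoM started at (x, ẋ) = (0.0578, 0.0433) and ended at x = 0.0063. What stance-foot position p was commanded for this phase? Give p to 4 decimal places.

p = 0.1586

ωT = 3.7651·0.291 = 1.095644; cosh(ωT) = 1.662716, sinh(ωT) = 1.328392
x(T) = p + (x₀−p)·cosh(ωT) + (ẋ₀/ω)·sinh(ωT) ⇒ p·(1 − cosh) = x(T) − x₀·cosh − (ẋ₀/ω)·sinh
numerator   = 0.0063 − (0.0578)·1.662716 − (0.0433/3.7651)·1.328392 = -0.105082
denominator = 1 − 1.662716 = -0.662716
p = -0.105082 / -0.662716 = 0.1586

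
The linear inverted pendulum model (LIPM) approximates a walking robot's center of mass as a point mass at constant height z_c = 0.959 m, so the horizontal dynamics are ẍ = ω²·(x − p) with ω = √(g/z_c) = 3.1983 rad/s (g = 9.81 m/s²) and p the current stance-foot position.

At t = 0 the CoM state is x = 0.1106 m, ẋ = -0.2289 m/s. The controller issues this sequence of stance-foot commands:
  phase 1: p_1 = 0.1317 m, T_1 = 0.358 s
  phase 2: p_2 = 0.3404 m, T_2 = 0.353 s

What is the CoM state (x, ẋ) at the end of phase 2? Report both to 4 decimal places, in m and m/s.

x = -0.4637, ẋ = -2.3727

phase 1: p=0.1317, T=0.358, ωT=1.144991, cosh=1.730320, sinh=1.412094; start (x,ẋ)=(0.110600, -0.228900) → end (x,ẋ)=(-0.005872, -0.491364)
phase 2: p=0.3404, T=0.353, ωT=1.129000, cosh=1.707959, sinh=1.384603; start (x,ẋ)=(-0.005872, -0.491364) → end (x,ẋ)=(-0.463740, -2.372654)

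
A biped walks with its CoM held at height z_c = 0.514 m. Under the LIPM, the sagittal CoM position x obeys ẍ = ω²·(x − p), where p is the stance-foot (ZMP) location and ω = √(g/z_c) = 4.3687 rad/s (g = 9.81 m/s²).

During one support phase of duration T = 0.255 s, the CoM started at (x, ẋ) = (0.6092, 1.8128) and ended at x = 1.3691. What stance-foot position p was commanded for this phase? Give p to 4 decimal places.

p = 0.3242

ωT = 4.3687·0.255 = 1.114019; cosh(ωT) = 1.687407, sinh(ωT) = 1.359170
x(T) = p + (x₀−p)·cosh(ωT) + (ẋ₀/ω)·sinh(ωT) ⇒ p·(1 − cosh) = x(T) − x₀·cosh − (ẋ₀/ω)·sinh
numerator   = 1.3691 − (0.6092)·1.687407 − (1.8128/4.3687)·1.359170 = -0.222858
denominator = 1 − 1.687407 = -0.687407
p = -0.222858 / -0.687407 = 0.3242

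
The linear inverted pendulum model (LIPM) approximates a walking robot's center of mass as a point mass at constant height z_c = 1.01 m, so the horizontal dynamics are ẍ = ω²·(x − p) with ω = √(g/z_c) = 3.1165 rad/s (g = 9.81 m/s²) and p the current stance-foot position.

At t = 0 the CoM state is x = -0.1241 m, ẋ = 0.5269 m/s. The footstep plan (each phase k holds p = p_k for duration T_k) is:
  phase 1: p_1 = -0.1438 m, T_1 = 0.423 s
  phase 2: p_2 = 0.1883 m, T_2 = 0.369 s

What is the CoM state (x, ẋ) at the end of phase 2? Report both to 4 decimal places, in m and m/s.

phase 1: p=-0.1438, T=0.423, ωT=1.318279, cosh=2.002291, sinh=1.734696; start (x,ẋ)=(-0.124100, 0.526900) → end (x,ẋ)=(0.188926, 1.161509)
phase 2: p=0.1883, T=0.369, ωT=1.149988, cosh=1.737399, sinh=1.420758; start (x,ẋ)=(0.188926, 1.161509) → end (x,ẋ)=(0.718900, 2.020777)

x = 0.7189, ẋ = 2.0208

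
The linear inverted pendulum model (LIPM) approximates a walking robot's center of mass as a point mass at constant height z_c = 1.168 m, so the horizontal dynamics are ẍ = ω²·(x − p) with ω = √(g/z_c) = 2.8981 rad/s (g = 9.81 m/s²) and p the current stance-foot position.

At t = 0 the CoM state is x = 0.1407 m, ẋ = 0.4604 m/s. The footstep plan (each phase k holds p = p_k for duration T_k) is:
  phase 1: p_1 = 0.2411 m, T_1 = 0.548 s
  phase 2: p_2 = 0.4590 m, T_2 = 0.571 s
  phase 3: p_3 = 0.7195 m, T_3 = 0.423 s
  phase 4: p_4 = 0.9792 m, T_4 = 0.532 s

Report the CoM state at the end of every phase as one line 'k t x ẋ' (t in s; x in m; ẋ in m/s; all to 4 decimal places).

phase 1: p=0.2411, T=0.548, ωT=1.588159, cosh=2.549515, sinh=2.345214; start (x,ẋ)=(0.140700, 0.460400) → end (x,ẋ)=(0.357696, 0.491412)
phase 2: p=0.4590, T=0.571, ωT=1.654815, cosh=2.711620, sinh=2.520493; start (x,ẋ)=(0.357696, 0.491412) → end (x,ẋ)=(0.611684, 0.592530)
phase 3: p=0.7195, T=0.423, ωT=1.225896, cosh=1.850357, sinh=1.556862; start (x,ẋ)=(0.611684, 0.592530) → end (x,ẋ)=(0.838310, 0.609934)
phase 4: p=0.9792, T=0.532, ωT=1.541789, cosh=2.443471, sinh=2.229473; start (x,ẋ)=(0.838310, 0.609934) → end (x,ẋ)=(1.104155, 0.580035)

1 0.5480 0.3577 0.4914
2 1.1190 0.6117 0.5925
3 1.5420 0.8383 0.6099
4 2.0740 1.1042 0.5800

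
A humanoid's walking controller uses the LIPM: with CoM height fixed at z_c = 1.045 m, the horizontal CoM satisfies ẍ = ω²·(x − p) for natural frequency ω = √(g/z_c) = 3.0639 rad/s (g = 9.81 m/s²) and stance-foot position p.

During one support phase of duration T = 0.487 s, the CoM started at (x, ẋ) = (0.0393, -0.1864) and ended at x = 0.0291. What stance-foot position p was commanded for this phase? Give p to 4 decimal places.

ωT = 3.0639·0.487 = 1.492119; cosh(ωT) = 2.335702, sinh(ωT) = 2.110807
x(T) = p + (x₀−p)·cosh(ωT) + (ẋ₀/ω)·sinh(ωT) ⇒ p·(1 − cosh) = x(T) − x₀·cosh − (ẋ₀/ω)·sinh
numerator   = 0.0291 − (0.0393)·2.335702 − (-0.1864/3.0639)·2.110807 = 0.065723
denominator = 1 − 2.335702 = -1.335702
p = 0.065723 / -1.335702 = -0.0492

p = -0.0492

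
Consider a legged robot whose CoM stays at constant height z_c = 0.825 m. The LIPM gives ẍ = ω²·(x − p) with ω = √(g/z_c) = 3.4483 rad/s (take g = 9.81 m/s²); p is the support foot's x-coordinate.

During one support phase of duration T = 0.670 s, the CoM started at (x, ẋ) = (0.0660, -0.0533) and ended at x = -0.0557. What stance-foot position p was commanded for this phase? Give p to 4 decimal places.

ωT = 3.4483·0.670 = 2.310361; cosh(ωT) = 5.088644, sinh(ωT) = 4.989418
x(T) = p + (x₀−p)·cosh(ωT) + (ẋ₀/ω)·sinh(ωT) ⇒ p·(1 − cosh) = x(T) − x₀·cosh − (ẋ₀/ω)·sinh
numerator   = -0.0557 − (0.0660)·5.088644 − (-0.0533/3.4483)·4.989418 = -0.314430
denominator = 1 − 5.088644 = -4.088644
p = -0.314430 / -4.088644 = 0.0769

p = 0.0769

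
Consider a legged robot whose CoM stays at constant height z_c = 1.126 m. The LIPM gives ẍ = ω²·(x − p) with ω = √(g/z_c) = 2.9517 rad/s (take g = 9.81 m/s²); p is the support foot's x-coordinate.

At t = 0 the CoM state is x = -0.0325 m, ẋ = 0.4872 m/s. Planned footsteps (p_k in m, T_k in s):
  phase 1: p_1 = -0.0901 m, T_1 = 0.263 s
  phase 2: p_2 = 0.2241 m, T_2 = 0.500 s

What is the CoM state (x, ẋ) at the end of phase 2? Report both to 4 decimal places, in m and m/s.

phase 1: p=-0.0901, T=0.263, ωT=0.776297, cosh=1.316758, sinh=0.856651; start (x,ẋ)=(-0.032500, 0.487200) → end (x,ẋ)=(0.127142, 0.787171)
phase 2: p=0.2241, T=0.500, ωT=1.475850, cosh=2.301669, sinh=2.073084; start (x,ẋ)=(0.127142, 0.787171) → end (x,ẋ)=(0.553793, 1.218508)

x = 0.5538, ẋ = 1.2185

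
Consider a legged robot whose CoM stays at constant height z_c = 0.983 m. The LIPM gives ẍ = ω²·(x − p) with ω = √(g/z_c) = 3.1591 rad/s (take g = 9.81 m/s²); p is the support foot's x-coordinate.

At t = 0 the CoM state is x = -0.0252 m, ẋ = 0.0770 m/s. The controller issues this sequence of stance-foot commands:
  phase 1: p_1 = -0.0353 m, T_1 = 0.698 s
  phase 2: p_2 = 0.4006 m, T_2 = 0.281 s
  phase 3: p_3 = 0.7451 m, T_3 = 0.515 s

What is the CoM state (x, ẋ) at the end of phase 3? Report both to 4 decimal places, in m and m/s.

phase 1: p=-0.0353, T=0.698, ωT=2.205052, cosh=4.590483, sinh=4.480238; start (x,ẋ)=(-0.025200, 0.077000) → end (x,ẋ)=(0.120265, 0.496418)
phase 2: p=0.4006, T=0.281, ωT=0.887707, cosh=1.420575, sinh=1.008977; start (x,ẋ)=(0.120265, 0.496418) → end (x,ẋ)=(0.160913, -0.188356)
phase 3: p=0.7451, T=0.515, ωT=1.626937, cosh=2.642397, sinh=2.445866; start (x,ẋ)=(0.160913, -0.188356) → end (x,ẋ)=(-0.944385, -5.011570)

x = -0.9444, ẋ = -5.0116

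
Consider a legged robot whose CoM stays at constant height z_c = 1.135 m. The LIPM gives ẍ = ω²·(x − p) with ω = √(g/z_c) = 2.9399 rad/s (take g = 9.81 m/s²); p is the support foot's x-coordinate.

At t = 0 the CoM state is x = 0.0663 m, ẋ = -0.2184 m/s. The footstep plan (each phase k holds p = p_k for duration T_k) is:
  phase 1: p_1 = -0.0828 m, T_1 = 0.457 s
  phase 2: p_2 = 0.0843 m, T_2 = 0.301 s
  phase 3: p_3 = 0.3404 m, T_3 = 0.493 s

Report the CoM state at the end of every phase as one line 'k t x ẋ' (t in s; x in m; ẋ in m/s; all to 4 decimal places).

phase 1: p=-0.0828, T=0.457, ωT=1.343534, cosh=2.046743, sinh=1.785822; start (x,ẋ)=(0.066300, -0.218400) → end (x,ẋ)=(0.089704, 0.335787)
phase 2: p=0.0843, T=0.301, ωT=0.884910, cosh=1.417759, sinh=1.005007; start (x,ẋ)=(0.089704, 0.335787) → end (x,ẋ)=(0.206750, 0.492031)
phase 3: p=0.3404, T=0.493, ωT=1.449371, cosh=2.247575, sinh=2.012857; start (x,ẋ)=(0.206750, 0.492031) → end (x,ẋ)=(0.376891, 0.314992)

1 0.4570 0.0897 0.3358
2 0.7580 0.2068 0.4920
3 1.2510 0.3769 0.3150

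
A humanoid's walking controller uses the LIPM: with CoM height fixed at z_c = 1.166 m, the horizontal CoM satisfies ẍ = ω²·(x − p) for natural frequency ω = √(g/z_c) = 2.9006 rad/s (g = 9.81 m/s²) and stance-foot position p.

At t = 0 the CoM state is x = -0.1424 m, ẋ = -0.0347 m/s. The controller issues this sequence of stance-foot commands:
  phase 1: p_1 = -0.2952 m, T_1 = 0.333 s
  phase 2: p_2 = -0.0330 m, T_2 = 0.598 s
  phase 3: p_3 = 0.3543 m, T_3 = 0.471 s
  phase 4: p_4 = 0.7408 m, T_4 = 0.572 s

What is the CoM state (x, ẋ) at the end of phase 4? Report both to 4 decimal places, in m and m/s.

x = 1.9808, ẋ = 3.8696

phase 1: p=-0.2952, T=0.333, ωT=0.965900, cosh=1.503896, sinh=1.123255; start (x,ẋ)=(-0.142400, -0.034700) → end (x,ẋ)=(-0.078842, 0.445655)
phase 2: p=-0.0330, T=0.598, ωT=1.734559, cosh=2.921453, sinh=2.744975; start (x,ẋ)=(-0.078842, 0.445655) → end (x,ẋ)=(0.254818, 0.936959)
phase 3: p=0.3543, T=0.471, ωT=1.366183, cosh=2.087718, sinh=1.832639; start (x,ẋ)=(0.254818, 0.936959) → end (x,ẋ)=(0.738593, 1.427283)
phase 4: p=0.7408, T=0.572, ωT=1.659143, cosh=2.722554, sinh=2.532252; start (x,ẋ)=(0.738593, 1.427283) → end (x,ẋ)=(1.980822, 3.869641)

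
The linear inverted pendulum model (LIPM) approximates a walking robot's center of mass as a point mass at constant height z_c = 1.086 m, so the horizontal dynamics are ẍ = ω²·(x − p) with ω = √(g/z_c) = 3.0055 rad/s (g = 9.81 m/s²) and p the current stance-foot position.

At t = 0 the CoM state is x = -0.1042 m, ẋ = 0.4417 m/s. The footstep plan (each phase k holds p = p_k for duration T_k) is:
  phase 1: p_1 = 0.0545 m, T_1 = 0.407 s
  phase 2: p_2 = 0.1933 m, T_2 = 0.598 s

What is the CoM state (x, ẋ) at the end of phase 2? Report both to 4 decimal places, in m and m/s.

phase 1: p=0.0545, T=0.407, ωT=1.223238, cosh=1.846225, sinh=1.551950; start (x,ẋ)=(-0.104200, 0.441700) → end (x,ẋ)=(-0.010415, 0.075240)
phase 2: p=0.1933, T=0.598, ωT=1.797289, cosh=3.099508, sinh=2.933761; start (x,ẋ)=(-0.010415, 0.075240) → end (x,ẋ)=(-0.364674, -1.563037)

x = -0.3647, ẋ = -1.5630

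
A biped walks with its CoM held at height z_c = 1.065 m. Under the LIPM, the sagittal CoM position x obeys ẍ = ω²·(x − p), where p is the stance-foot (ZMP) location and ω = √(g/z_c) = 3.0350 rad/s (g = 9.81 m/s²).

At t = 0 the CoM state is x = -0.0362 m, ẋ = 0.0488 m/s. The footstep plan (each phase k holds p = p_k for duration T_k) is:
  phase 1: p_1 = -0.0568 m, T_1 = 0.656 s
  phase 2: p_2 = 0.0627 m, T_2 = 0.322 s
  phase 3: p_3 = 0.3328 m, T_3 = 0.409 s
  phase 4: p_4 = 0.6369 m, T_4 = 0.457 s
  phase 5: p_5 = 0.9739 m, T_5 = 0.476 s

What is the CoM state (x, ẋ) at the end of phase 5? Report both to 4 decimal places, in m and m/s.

x = 1.3286, ẋ = 1.3884

phase 1: p=-0.0568, T=0.656, ωT=1.990960, cosh=3.729562, sinh=3.592998; start (x,ẋ)=(-0.036200, 0.048800) → end (x,ẋ)=(0.077801, 0.406640)
phase 2: p=0.0627, T=0.322, ωT=0.977270, cosh=1.516765, sinh=1.140428; start (x,ẋ)=(0.077801, 0.406640) → end (x,ẋ)=(0.238403, 0.669046)
phase 3: p=0.3328, T=0.409, ωT=1.241315, cosh=1.874582, sinh=1.585578; start (x,ẋ)=(0.238403, 0.669046) → end (x,ẋ)=(0.505376, 0.799923)
phase 4: p=0.6369, T=0.457, ωT=1.386995, cosh=2.126314, sinh=1.876489; start (x,ẋ)=(0.505376, 0.799923) → end (x,ẋ)=(0.851818, 0.951841)
phase 5: p=0.9739, T=0.476, ωT=1.444660, cosh=2.238118, sinh=2.002292; start (x,ẋ)=(0.851818, 0.951841) → end (x,ẋ)=(1.328627, 1.388444)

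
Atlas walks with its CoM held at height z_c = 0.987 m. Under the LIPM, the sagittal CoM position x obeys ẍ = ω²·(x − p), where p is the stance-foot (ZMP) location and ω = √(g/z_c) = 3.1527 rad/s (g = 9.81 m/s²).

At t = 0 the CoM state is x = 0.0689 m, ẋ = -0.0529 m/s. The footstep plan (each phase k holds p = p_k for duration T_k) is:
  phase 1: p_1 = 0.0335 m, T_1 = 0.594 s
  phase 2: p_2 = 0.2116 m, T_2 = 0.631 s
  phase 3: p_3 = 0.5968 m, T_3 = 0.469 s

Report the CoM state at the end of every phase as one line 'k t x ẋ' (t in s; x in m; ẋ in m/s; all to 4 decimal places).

phase 1: p=0.0335, T=0.594, ωT=1.872704, cosh=3.329785, sinh=3.176078; start (x,ẋ)=(0.068900, -0.052900) → end (x,ẋ)=(0.098082, 0.178322)
phase 2: p=0.2116, T=0.631, ωT=1.989354, cosh=3.723796, sinh=3.587012; start (x,ẋ)=(0.098082, 0.178322) → end (x,ẋ)=(-0.008229, -0.619712)
phase 3: p=0.5968, T=0.469, ωT=1.478616, cosh=2.307412, sinh=2.079459; start (x,ẋ)=(-0.008229, -0.619712) → end (x,ẋ)=(-1.208002, -5.396450)

1 0.5940 0.0981 0.1783
2 1.2250 -0.0082 -0.6197
3 1.6940 -1.2080 -5.3964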